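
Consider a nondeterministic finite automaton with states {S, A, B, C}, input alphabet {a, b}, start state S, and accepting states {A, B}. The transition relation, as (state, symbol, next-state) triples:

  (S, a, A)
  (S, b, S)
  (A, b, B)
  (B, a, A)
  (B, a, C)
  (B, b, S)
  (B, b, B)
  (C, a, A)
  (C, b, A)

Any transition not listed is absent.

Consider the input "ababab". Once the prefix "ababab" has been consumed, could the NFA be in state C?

Start in {S}.
Read 'a': {S} → {A}.
Read 'b': {A} → {B}.
Read 'a': {B} → {A, C}.
Read 'b': {A, C} → {A, B}.
Read 'a': {A, B} → {A, C}.
Read 'b': {A, C} → {A, B}.
State C is not in {A, B}.

No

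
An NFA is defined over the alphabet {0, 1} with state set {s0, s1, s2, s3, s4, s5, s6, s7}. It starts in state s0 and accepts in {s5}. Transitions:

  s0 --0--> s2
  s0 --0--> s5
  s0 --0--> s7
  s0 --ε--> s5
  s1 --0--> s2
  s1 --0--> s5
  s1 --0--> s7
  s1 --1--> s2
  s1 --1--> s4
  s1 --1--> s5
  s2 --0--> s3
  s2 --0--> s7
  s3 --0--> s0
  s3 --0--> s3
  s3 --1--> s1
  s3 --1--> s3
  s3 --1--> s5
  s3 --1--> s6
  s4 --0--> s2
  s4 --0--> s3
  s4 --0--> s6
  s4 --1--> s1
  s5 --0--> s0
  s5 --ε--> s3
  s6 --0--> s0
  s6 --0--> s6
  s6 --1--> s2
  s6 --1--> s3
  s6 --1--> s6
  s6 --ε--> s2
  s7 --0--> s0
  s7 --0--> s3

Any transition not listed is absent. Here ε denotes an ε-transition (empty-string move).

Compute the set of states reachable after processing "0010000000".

{s0, s2, s3, s5, s6, s7}

Start: ε-closure({s0}) = {s0, s3, s5}.
Read '0': s0→{s2, s5, s7}, s3→{s0, s3}, s5→{s0}; now {s0, s2, s3, s5, s7}.
Read '0': s0→{s2, s5, s7}, s2→{s3, s7}, s3→{s0, s3}, s5→{s0}, s7→{s0, s3}; now {s0, s2, s3, s5, s7}.
Read '1': s0→∅, s2→∅, s3→{s1, s3, s5, s6}, s5→∅, s7→∅; union {s1, s3, s5, s6}; ε-closure = {s1, s2, s3, s5, s6}.
Read '0': s1→{s2, s5, s7}, s2→{s3, s7}, s3→{s0, s3}, s5→{s0}, s6→{s0, s6}; now {s0, s2, s3, s5, s6, s7}.
Read '0': s0→{s2, s5, s7}, s2→{s3, s7}, s3→{s0, s3}, s5→{s0}, s6→{s0, s6}, s7→{s0, s3}; now {s0, s2, s3, s5, s6, s7}.
Read '0': s0→{s2, s5, s7}, s2→{s3, s7}, s3→{s0, s3}, s5→{s0}, s6→{s0, s6}, s7→{s0, s3}; now {s0, s2, s3, s5, s6, s7}.
Read '0': s0→{s2, s5, s7}, s2→{s3, s7}, s3→{s0, s3}, s5→{s0}, s6→{s0, s6}, s7→{s0, s3}; now {s0, s2, s3, s5, s6, s7}.
Read '0': s0→{s2, s5, s7}, s2→{s3, s7}, s3→{s0, s3}, s5→{s0}, s6→{s0, s6}, s7→{s0, s3}; now {s0, s2, s3, s5, s6, s7}.
Read '0': s0→{s2, s5, s7}, s2→{s3, s7}, s3→{s0, s3}, s5→{s0}, s6→{s0, s6}, s7→{s0, s3}; now {s0, s2, s3, s5, s6, s7}.
Read '0': s0→{s2, s5, s7}, s2→{s3, s7}, s3→{s0, s3}, s5→{s0}, s6→{s0, s6}, s7→{s0, s3}; now {s0, s2, s3, s5, s6, s7}.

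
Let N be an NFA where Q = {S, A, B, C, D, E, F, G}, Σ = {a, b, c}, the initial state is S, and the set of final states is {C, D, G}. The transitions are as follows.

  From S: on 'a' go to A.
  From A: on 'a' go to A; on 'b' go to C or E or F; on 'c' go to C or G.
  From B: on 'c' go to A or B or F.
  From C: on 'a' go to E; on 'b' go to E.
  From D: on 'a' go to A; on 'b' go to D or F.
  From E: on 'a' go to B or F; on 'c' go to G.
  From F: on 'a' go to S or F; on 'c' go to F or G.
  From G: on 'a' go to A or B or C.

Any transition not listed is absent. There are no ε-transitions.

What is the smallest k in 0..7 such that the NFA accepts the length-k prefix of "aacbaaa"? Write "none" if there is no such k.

3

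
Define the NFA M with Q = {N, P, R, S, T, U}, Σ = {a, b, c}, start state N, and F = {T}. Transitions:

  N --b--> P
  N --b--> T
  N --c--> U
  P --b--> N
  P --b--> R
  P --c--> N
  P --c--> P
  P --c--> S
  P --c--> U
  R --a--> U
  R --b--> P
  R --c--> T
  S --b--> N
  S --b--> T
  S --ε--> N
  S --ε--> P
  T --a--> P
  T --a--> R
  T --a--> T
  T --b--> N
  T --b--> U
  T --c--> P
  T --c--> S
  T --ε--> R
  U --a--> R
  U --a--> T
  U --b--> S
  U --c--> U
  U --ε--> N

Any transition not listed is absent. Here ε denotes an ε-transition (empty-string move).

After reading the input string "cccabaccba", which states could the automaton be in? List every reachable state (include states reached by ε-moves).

{N, P, R, T, U}

Start in {N}.
Read 'c': {N} → {N, U}.
Read 'c': {N, U} → {N, U}.
Read 'c': {N, U} → {N, U}.
Read 'a': {N, U} → {R, T}.
Read 'b': {R, T} → {N, P, U}.
Read 'a': {N, P, U} → {R, T}.
Read 'c': {R, T} → {N, P, R, S, T}.
Read 'c': {N, P, R, S, T} → {N, P, R, S, T, U}.
Read 'b': {N, P, R, S, T, U} → {N, P, R, S, T, U}.
Read 'a': {N, P, R, S, T, U} → {N, P, R, T, U}.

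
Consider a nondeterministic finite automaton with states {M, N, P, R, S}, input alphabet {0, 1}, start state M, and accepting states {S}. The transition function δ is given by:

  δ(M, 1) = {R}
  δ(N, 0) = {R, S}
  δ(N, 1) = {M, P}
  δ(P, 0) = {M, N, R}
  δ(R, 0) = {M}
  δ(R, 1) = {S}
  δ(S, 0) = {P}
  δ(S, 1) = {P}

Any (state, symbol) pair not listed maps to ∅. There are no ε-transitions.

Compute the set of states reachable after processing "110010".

{M, N, P, R}

Start in {M}.
Read '1': M→{R}; now {R}.
Read '1': R→{S}; now {S}.
Read '0': S→{P}; now {P}.
Read '0': P→{M, N, R}; now {M, N, R}.
Read '1': M→{R}, N→{M, P}, R→{S}; now {M, P, R, S}.
Read '0': M→∅, P→{M, N, R}, R→{M}, S→{P}; now {M, N, P, R}.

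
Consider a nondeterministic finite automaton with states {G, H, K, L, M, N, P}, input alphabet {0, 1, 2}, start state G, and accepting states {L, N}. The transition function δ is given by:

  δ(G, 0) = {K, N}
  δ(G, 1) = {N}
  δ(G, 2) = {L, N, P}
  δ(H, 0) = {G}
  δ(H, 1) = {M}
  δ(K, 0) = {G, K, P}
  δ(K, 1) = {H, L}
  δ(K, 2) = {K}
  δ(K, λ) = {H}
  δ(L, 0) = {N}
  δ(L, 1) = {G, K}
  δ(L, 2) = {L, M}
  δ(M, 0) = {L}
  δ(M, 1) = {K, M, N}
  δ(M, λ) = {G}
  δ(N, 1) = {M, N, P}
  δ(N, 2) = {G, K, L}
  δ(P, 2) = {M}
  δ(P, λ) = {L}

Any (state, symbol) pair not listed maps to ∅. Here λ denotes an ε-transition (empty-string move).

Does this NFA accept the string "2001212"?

Start in {G}.
Read '2': G→{L, N, P}; now {L, N, P}.
Read '0': L→{N}, N→∅, P→∅; now {N}.
Read '0': N→∅; now ∅.
The set is empty and remains empty for the remaining 4 symbols.
The final set ∅ contains no accepting state.

No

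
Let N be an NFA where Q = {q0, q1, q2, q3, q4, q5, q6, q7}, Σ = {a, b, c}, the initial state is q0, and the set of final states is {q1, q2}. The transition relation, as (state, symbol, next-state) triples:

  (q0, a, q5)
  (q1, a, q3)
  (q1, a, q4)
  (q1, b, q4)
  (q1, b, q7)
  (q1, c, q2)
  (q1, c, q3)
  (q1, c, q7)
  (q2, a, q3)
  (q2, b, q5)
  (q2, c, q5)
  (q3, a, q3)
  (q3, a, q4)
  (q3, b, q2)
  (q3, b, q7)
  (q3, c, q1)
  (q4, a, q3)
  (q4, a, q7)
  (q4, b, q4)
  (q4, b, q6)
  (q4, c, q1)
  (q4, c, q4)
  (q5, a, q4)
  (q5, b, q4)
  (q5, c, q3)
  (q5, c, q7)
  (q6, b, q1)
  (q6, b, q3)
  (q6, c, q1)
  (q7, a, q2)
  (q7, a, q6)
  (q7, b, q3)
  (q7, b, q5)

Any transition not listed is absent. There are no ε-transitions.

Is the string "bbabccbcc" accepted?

Start in {q0}.
Read 'b': {q0} → ∅.
The set is empty and remains empty for the remaining 8 symbols.
The final set ∅ contains no accepting state.

No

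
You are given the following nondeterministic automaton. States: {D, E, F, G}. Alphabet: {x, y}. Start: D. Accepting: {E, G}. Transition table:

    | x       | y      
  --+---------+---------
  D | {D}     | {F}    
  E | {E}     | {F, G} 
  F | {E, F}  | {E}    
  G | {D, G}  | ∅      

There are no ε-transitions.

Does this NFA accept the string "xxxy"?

No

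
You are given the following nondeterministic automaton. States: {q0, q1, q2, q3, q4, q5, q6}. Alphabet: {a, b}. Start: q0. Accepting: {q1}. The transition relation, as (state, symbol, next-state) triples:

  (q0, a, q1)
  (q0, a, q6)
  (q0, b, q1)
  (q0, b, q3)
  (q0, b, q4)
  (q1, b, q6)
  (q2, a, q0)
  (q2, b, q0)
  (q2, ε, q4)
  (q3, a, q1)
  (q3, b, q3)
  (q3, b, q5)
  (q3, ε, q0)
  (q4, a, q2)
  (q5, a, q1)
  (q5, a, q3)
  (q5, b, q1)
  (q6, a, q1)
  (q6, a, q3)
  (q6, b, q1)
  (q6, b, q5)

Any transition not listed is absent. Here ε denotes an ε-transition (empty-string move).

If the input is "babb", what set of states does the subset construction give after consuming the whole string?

Start in {q0}.
Read 'b': q0→{q1, q3, q4}; union {q1, q3, q4}; ε-closure = {q0, q1, q3, q4}.
Read 'a': q0→{q1, q6}, q1→∅, q3→{q1}, q4→{q2}; union {q1, q2, q6}; ε-closure = {q1, q2, q4, q6}.
Read 'b': q1→{q6}, q2→{q0}, q4→∅, q6→{q1, q5}; now {q0, q1, q5, q6}.
Read 'b': q0→{q1, q3, q4}, q1→{q6}, q5→{q1}, q6→{q1, q5}; union {q1, q3, q4, q5, q6}; ε-closure = {q0, q1, q3, q4, q5, q6}.

{q0, q1, q3, q4, q5, q6}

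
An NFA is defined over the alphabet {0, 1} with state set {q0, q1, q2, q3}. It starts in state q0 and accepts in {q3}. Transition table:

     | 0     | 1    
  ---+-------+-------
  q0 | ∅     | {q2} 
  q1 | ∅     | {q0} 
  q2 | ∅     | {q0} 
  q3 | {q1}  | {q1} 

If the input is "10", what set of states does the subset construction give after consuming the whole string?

Start in {q0}.
Read '1': {q0} → {q2}.
Read '0': {q2} → ∅.

∅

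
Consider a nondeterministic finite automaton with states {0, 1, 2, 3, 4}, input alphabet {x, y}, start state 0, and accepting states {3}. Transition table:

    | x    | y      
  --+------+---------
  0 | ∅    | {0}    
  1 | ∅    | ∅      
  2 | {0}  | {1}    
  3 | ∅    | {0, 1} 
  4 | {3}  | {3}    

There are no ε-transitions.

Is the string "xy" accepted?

No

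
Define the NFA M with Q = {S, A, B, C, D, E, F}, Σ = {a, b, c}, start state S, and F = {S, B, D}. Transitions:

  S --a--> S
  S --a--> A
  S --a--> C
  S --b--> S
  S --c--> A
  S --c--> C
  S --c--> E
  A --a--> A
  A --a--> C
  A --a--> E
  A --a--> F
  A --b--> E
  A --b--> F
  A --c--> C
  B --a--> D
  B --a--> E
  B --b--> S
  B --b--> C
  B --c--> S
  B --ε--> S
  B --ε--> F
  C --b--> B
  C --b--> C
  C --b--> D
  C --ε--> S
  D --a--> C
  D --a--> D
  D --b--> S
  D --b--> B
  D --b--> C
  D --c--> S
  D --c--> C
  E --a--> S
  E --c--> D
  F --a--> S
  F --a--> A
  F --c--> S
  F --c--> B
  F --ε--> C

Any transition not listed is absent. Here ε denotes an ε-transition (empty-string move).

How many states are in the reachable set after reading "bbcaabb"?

Start in {S}.
Read 'b': S→{S}; now {S}.
Read 'b': S→{S}; now {S}.
Read 'c': S→{A, C, E}; union {A, C, E}; ε-closure = {S, A, C, E}.
Read 'a': S→{S, A, C}, A→{A, C, E, F}, C→∅, E→{S}; now {S, A, C, E, F}.
Read 'a': S→{S, A, C}, A→{A, C, E, F}, C→∅, E→{S}, F→{S, A}; now {S, A, C, E, F}.
Read 'b': S→{S}, A→{E, F}, C→{B, C, D}, E→∅, F→∅; now {S, B, C, D, E, F}.
Read 'b': S→{S}, B→{S, C}, C→{B, C, D}, D→{S, B, C}, E→∅, F→∅; union {S, B, C, D}; ε-closure = {S, B, C, D, F}.
That set has 5 states.

5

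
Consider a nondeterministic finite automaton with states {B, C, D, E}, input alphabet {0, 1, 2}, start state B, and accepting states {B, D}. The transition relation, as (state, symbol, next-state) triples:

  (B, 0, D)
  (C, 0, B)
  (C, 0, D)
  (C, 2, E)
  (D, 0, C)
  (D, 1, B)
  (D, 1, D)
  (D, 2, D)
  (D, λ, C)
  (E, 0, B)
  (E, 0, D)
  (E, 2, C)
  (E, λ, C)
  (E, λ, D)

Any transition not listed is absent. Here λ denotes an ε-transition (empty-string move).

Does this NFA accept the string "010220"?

Yes

Start in {B}.
Read '0': {B} → {C, D}.
Read '1': {C, D} → {B, C, D}.
Read '0': {B, C, D} → {B, C, D}.
Read '2': {B, C, D} → {C, D, E}.
Read '2': {C, D, E} → {C, D, E}.
Read '0': {C, D, E} → {B, C, D}.
The final set {B, C, D} contains the accepting states B, D.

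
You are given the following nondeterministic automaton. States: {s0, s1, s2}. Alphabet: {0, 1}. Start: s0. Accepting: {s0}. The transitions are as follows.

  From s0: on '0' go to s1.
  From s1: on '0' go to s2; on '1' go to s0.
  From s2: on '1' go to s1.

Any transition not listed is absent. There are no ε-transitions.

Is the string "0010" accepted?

No

Start in {s0}.
Read '0': s0→{s1}; now {s1}.
Read '0': s1→{s2}; now {s2}.
Read '1': s2→{s1}; now {s1}.
Read '0': s1→{s2}; now {s2}.
The final set {s2} contains no accepting state.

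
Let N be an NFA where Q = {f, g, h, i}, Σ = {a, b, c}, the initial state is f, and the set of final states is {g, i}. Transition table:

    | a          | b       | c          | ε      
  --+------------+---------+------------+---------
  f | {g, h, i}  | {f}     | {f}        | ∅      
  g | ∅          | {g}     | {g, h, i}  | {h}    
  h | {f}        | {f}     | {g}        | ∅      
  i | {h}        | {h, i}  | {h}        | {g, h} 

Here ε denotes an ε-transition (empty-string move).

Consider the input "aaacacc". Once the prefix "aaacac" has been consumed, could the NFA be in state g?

Yes

Start in {f}.
Read 'a': {f} → {g, h, i}.
Read 'a': {g, h, i} → {f, h}.
Read 'a': {f, h} → {f, g, h, i}.
Read 'c': {f, g, h, i} → {f, g, h, i}.
Read 'a': {f, g, h, i} → {f, g, h, i}.
Read 'c': {f, g, h, i} → {f, g, h, i}.
State g is in {f, g, h, i}.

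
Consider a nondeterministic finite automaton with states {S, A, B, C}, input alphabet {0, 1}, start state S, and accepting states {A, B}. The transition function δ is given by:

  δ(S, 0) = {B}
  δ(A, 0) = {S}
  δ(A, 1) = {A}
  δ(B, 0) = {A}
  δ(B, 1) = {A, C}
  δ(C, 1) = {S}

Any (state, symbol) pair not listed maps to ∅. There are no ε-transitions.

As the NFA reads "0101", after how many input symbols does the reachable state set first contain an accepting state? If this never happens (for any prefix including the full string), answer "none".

1

Start in {S}.
Read '0': {S} → {B}.
None of the earlier sets intersect F, but {B} does.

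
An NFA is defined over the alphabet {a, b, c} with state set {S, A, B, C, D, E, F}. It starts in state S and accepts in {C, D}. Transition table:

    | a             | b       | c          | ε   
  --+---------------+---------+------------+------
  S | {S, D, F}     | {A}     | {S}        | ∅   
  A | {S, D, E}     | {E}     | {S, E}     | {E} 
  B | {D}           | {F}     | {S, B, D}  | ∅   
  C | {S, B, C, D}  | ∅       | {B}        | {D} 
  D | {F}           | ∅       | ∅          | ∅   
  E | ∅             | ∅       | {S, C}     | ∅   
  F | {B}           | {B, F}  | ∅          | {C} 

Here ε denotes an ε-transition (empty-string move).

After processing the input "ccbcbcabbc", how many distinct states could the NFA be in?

Start in {S}.
Read 'c': {S} → {S}.
Read 'c': {S} → {S}.
Read 'b': {S} → {A, E}.
Read 'c': {A, E} → {S, C, D, E}.
Read 'b': {S, C, D, E} → {A, E}.
Read 'c': {A, E} → {S, C, D, E}.
Read 'a': {S, C, D, E} → {S, B, C, D, F}.
Read 'b': {S, B, C, D, F} → {A, B, C, D, E, F}.
Read 'b': {A, B, C, D, E, F} → {B, C, D, E, F}.
Read 'c': {B, C, D, E, F} → {S, B, C, D}.
That set has 4 states.

4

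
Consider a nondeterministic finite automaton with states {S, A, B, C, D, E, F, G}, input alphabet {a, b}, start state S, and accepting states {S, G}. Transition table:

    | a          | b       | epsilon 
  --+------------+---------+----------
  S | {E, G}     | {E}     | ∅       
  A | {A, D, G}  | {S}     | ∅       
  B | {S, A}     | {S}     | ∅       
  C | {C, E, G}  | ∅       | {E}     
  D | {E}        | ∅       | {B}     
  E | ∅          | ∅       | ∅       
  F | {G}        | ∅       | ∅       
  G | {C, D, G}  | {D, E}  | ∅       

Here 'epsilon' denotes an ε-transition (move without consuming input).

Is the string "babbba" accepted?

No

Start in {S}.
Read 'b': S→{E}; now {E}.
Read 'a': E→∅; now ∅.
The set is empty and remains empty for the remaining 4 symbols.
The final set ∅ contains no accepting state.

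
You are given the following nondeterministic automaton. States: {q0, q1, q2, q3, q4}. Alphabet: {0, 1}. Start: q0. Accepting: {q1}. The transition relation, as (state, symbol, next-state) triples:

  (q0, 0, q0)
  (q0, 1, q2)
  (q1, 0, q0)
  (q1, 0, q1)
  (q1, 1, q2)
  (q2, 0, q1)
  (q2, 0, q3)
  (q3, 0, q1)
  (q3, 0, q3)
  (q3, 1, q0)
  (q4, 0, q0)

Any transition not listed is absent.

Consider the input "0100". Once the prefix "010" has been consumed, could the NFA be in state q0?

Start in {q0}.
Read '0': {q0} → {q0}.
Read '1': {q0} → {q2}.
Read '0': {q2} → {q1, q3}.
State q0 is not in {q1, q3}.

No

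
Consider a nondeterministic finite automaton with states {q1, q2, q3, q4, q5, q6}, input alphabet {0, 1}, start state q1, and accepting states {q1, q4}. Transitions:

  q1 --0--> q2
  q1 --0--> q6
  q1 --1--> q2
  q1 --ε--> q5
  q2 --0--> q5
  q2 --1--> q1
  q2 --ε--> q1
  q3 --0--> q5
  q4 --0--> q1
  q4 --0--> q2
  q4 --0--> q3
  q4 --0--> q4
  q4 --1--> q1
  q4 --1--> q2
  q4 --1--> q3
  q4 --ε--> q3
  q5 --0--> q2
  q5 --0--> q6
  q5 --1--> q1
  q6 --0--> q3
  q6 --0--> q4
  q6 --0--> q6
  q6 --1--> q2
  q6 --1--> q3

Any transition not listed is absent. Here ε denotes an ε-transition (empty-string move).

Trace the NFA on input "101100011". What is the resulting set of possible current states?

Start: ε-closure({q1}) = {q1, q5}.
Read '1': q1→{q2}, q5→{q1}; union {q1, q2}; ε-closure = {q1, q2, q5}.
Read '0': q1→{q2, q6}, q2→{q5}, q5→{q2, q6}; union {q2, q5, q6}; ε-closure = {q1, q2, q5, q6}.
Read '1': q1→{q2}, q2→{q1}, q5→{q1}, q6→{q2, q3}; union {q1, q2, q3}; ε-closure = {q1, q2, q3, q5}.
Read '1': q1→{q2}, q2→{q1}, q3→∅, q5→{q1}; union {q1, q2}; ε-closure = {q1, q2, q5}.
Read '0': q1→{q2, q6}, q2→{q5}, q5→{q2, q6}; union {q2, q5, q6}; ε-closure = {q1, q2, q5, q6}.
Read '0': q1→{q2, q6}, q2→{q5}, q5→{q2, q6}, q6→{q3, q4, q6}; union {q2, q3, q4, q5, q6}; ε-closure = {q1, q2, q3, q4, q5, q6}.
Read '0': q1→{q2, q6}, q2→{q5}, q3→{q5}, q4→{q1, q2, q3, q4}, q5→{q2, q6}, q6→{q3, q4, q6}; now {q1, q2, q3, q4, q5, q6}.
Read '1': q1→{q2}, q2→{q1}, q3→∅, q4→{q1, q2, q3}, q5→{q1}, q6→{q2, q3}; union {q1, q2, q3}; ε-closure = {q1, q2, q3, q5}.
Read '1': q1→{q2}, q2→{q1}, q3→∅, q5→{q1}; union {q1, q2}; ε-closure = {q1, q2, q5}.

{q1, q2, q5}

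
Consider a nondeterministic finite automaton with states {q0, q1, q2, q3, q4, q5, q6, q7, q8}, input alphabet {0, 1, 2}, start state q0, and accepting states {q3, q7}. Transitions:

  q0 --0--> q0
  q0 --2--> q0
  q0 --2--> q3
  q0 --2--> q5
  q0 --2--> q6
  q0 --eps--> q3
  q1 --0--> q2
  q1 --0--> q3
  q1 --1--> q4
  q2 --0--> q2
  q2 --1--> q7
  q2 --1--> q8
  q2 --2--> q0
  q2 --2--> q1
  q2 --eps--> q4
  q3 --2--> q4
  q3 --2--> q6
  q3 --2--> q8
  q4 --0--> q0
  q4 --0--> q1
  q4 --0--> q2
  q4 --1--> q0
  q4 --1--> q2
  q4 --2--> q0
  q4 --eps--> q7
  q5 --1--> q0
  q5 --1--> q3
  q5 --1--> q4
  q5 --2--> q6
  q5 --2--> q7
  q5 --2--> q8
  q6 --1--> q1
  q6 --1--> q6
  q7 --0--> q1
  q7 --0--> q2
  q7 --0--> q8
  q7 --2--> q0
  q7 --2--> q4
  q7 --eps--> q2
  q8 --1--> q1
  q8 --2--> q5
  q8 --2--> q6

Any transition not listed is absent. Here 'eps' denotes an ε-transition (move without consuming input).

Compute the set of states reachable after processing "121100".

∅

Start: ε-closure({q0}) = {q0, q3}.
Read '1': q0→∅, q3→∅; now ∅.
The set is empty and remains empty for the remaining 5 symbols.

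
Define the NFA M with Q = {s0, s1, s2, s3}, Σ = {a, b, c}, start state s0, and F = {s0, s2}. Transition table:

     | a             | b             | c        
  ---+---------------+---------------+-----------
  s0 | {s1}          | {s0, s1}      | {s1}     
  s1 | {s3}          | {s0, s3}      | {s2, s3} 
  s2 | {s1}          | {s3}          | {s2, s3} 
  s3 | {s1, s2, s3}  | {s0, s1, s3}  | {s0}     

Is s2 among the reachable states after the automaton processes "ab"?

Start in {s0}.
Read 'a': s0→{s1}; now {s1}.
Read 'b': s1→{s0, s3}; now {s0, s3}.
State s2 is not in {s0, s3}.

No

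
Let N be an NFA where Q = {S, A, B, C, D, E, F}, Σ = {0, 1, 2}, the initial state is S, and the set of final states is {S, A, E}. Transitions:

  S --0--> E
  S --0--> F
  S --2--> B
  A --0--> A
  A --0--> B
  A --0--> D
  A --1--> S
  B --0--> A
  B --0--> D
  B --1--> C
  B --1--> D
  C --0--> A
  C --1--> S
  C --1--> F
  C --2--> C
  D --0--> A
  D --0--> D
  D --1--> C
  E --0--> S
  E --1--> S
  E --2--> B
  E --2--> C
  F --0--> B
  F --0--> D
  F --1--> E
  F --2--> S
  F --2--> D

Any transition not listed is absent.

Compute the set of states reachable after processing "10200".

∅

Start in {S}.
Read '1': S→∅; now ∅.
The set is empty and remains empty for the remaining 4 symbols.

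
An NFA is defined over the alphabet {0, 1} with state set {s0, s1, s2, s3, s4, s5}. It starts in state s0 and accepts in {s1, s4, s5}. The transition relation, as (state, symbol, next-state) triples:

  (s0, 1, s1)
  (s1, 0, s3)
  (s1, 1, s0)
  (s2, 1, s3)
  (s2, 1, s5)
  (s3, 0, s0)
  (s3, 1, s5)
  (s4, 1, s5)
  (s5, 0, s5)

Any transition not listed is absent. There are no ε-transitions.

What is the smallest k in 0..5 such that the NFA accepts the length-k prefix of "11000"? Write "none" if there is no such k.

Start in {s0}.
Read '1': s0→{s1}; now {s1}.
None of the earlier sets intersect F, but {s1} does.

1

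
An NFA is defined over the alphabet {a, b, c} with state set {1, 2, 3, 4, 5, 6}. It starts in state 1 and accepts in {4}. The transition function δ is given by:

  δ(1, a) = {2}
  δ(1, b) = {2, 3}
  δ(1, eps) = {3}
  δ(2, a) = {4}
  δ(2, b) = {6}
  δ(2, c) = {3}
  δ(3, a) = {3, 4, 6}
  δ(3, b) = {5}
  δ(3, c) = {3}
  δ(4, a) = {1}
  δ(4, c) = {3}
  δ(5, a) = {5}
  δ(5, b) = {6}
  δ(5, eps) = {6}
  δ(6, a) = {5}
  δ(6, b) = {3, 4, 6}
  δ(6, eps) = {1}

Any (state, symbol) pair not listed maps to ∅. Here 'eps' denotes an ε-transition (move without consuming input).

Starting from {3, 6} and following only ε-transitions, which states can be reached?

{1, 3, 6}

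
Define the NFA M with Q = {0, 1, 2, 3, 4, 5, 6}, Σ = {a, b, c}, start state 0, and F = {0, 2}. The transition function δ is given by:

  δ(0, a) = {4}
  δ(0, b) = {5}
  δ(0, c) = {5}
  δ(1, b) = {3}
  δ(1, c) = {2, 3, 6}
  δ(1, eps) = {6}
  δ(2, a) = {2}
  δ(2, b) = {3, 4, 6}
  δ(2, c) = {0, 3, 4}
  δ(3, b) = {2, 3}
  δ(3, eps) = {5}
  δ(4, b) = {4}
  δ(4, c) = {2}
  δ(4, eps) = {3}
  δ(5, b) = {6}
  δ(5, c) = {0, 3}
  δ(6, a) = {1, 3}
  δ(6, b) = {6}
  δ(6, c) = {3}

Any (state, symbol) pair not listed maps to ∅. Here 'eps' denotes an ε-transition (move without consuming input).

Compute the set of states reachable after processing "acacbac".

Start in {0}.
Read 'a': {0} → {3, 4, 5}.
Read 'c': {3, 4, 5} → {0, 2, 3, 5}.
Read 'a': {0, 2, 3, 5} → {2, 3, 4, 5}.
Read 'c': {2, 3, 4, 5} → {0, 2, 3, 4, 5}.
Read 'b': {0, 2, 3, 4, 5} → {2, 3, 4, 5, 6}.
Read 'a': {2, 3, 4, 5, 6} → {1, 2, 3, 5, 6}.
Read 'c': {1, 2, 3, 5, 6} → {0, 2, 3, 4, 5, 6}.

{0, 2, 3, 4, 5, 6}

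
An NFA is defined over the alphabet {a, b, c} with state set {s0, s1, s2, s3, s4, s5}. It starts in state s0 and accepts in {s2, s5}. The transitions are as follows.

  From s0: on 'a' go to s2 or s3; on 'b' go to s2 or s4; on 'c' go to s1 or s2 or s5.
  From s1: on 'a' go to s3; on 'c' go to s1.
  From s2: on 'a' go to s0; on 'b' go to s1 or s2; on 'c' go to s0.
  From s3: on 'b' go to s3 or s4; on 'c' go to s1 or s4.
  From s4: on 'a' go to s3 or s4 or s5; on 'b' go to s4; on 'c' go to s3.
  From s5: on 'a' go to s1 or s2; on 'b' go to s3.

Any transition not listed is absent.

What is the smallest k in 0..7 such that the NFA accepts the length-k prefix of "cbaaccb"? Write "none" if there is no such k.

Start in {s0}.
Read 'c': {s0} → {s1, s2, s5}.
None of the earlier sets intersect F, but {s1, s2, s5} does.

1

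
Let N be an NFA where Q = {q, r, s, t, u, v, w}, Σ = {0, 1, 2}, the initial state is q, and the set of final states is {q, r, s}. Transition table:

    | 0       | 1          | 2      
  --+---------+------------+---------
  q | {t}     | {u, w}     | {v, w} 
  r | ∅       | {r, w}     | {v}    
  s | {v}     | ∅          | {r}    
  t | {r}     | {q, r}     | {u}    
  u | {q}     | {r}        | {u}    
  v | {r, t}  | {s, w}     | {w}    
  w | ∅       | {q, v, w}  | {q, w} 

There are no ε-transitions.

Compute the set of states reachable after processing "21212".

Start in {q}.
Read '2': {q} → {v, w}.
Read '1': {v, w} → {q, s, v, w}.
Read '2': {q, s, v, w} → {q, r, v, w}.
Read '1': {q, r, v, w} → {q, r, s, u, v, w}.
Read '2': {q, r, s, u, v, w} → {q, r, u, v, w}.

{q, r, u, v, w}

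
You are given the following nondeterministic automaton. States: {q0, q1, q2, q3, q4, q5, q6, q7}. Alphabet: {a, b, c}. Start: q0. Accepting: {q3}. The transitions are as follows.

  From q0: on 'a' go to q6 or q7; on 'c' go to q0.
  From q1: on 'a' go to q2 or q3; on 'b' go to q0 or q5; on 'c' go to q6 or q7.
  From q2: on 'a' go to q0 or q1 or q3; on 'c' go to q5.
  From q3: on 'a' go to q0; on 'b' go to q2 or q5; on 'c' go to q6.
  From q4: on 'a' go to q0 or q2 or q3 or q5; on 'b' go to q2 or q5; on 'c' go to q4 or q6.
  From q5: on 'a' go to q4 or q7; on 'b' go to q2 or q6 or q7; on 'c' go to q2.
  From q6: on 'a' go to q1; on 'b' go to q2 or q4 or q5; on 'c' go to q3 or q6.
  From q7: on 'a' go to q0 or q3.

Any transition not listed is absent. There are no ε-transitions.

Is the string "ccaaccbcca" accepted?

Yes

Start in {q0}.
Read 'c': {q0} → {q0}.
Read 'c': {q0} → {q0}.
Read 'a': {q0} → {q6, q7}.
Read 'a': {q6, q7} → {q0, q1, q3}.
Read 'c': {q0, q1, q3} → {q0, q6, q7}.
Read 'c': {q0, q6, q7} → {q0, q3, q6}.
Read 'b': {q0, q3, q6} → {q2, q4, q5}.
Read 'c': {q2, q4, q5} → {q2, q4, q5, q6}.
Read 'c': {q2, q4, q5, q6} → {q2, q3, q4, q5, q6}.
Read 'a': {q2, q3, q4, q5, q6} → {q0, q1, q2, q3, q4, q5, q7}.
The final set {q0, q1, q2, q3, q4, q5, q7} contains the accepting state q3.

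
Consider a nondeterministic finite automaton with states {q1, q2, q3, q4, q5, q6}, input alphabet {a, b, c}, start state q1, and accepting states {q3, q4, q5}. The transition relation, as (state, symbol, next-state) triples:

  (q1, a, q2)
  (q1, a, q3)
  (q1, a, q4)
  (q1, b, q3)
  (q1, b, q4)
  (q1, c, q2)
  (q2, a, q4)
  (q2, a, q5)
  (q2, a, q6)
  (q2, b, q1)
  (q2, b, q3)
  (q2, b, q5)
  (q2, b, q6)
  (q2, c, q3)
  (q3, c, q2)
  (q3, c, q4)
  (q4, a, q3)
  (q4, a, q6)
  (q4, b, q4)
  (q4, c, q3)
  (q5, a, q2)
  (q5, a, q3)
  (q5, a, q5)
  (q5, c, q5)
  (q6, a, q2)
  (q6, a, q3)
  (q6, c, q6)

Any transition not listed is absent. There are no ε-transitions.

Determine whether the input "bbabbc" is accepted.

Start in {q1}.
Read 'b': q1→{q3, q4}; now {q3, q4}.
Read 'b': q3→∅, q4→{q4}; now {q4}.
Read 'a': q4→{q3, q6}; now {q3, q6}.
Read 'b': q3→∅, q6→∅; now ∅.
The set is empty and remains empty for the remaining 2 symbols.
The final set ∅ contains no accepting state.

No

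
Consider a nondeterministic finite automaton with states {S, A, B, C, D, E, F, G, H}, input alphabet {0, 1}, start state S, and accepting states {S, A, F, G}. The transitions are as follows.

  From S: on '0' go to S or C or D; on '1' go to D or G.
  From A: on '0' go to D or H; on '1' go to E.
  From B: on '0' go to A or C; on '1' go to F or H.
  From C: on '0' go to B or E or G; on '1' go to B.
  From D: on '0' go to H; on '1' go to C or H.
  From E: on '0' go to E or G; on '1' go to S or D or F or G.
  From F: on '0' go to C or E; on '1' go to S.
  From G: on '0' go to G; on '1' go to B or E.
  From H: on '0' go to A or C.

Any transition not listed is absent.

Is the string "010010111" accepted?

Start in {S}.
Read '0': {S} → {S, C, D}.
Read '1': {S, C, D} → {B, C, D, G, H}.
Read '0': {B, C, D, G, H} → {A, B, C, E, G, H}.
Read '0': {A, B, C, E, G, H} → {A, B, C, D, E, G, H}.
Read '1': {A, B, C, D, E, G, H} → {S, B, C, D, E, F, G, H}.
Read '0': {S, B, C, D, E, F, G, H} → {S, A, B, C, D, E, G, H}.
Read '1': {S, A, B, C, D, E, G, H} → {S, B, C, D, E, F, G, H}.
Read '1': {S, B, C, D, E, F, G, H} → {S, B, C, D, E, F, G, H}.
Read '1': {S, B, C, D, E, F, G, H} → {S, B, C, D, E, F, G, H}.
The final set {S, B, C, D, E, F, G, H} contains the accepting states S, F, G.

Yes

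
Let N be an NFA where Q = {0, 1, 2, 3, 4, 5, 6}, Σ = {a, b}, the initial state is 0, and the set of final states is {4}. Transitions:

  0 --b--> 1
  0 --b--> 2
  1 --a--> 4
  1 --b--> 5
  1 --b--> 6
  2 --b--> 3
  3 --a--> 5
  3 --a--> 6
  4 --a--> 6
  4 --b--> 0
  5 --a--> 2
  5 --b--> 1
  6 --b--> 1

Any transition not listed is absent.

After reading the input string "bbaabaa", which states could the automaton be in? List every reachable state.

{2}

Start in {0}.
Read 'b': 0→{1, 2}; now {1, 2}.
Read 'b': 1→{5, 6}, 2→{3}; now {3, 5, 6}.
Read 'a': 3→{5, 6}, 5→{2}, 6→∅; now {2, 5, 6}.
Read 'a': 2→∅, 5→{2}, 6→∅; now {2}.
Read 'b': 2→{3}; now {3}.
Read 'a': 3→{5, 6}; now {5, 6}.
Read 'a': 5→{2}, 6→∅; now {2}.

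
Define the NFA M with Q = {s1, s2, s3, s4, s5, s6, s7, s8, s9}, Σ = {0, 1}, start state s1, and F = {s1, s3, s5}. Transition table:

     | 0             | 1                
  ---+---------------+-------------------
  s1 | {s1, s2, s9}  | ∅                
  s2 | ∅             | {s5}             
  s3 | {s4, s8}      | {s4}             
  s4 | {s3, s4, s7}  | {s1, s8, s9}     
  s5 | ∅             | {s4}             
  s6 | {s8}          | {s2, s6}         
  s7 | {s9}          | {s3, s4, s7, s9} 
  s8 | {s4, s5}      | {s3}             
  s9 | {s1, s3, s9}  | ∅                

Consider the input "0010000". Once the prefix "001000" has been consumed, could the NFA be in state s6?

No

Start in {s1}.
Read '0': s1→{s1, s2, s9}; now {s1, s2, s9}.
Read '0': s1→{s1, s2, s9}, s2→∅, s9→{s1, s3, s9}; now {s1, s2, s3, s9}.
Read '1': s1→∅, s2→{s5}, s3→{s4}, s9→∅; now {s4, s5}.
Read '0': s4→{s3, s4, s7}, s5→∅; now {s3, s4, s7}.
Read '0': s3→{s4, s8}, s4→{s3, s4, s7}, s7→{s9}; now {s3, s4, s7, s8, s9}.
Read '0': s3→{s4, s8}, s4→{s3, s4, s7}, s7→{s9}, s8→{s4, s5}, s9→{s1, s3, s9}; now {s1, s3, s4, s5, s7, s8, s9}.
State s6 is not in {s1, s3, s4, s5, s7, s8, s9}.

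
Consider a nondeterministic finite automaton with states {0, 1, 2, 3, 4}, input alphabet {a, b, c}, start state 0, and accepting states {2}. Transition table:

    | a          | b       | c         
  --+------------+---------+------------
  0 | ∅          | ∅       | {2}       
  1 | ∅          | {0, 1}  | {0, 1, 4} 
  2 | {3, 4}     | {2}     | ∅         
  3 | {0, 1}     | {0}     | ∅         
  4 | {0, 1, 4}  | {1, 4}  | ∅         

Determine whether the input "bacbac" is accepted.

Start in {0}.
Read 'b': {0} → ∅.
The set is empty and remains empty for the remaining 5 symbols.
The final set ∅ contains no accepting state.

No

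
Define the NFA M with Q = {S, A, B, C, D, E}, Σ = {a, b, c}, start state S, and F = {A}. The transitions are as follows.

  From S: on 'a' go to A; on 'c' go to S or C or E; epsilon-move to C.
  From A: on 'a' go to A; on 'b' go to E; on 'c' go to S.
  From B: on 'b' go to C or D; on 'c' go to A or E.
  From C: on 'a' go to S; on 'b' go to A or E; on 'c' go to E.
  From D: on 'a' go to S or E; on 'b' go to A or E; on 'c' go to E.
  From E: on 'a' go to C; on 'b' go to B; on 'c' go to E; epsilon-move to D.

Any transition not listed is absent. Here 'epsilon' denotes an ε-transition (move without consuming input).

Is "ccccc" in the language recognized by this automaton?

Start: ε-closure({S}) = {S, C}.
Read 'c': {S, C} → {S, C, D, E}.
Read 'c': {S, C, D, E} → {S, C, D, E}.
Read 'c': {S, C, D, E} → {S, C, D, E}.
Read 'c': {S, C, D, E} → {S, C, D, E}.
Read 'c': {S, C, D, E} → {S, C, D, E}.
The final set {S, C, D, E} contains no accepting state.

No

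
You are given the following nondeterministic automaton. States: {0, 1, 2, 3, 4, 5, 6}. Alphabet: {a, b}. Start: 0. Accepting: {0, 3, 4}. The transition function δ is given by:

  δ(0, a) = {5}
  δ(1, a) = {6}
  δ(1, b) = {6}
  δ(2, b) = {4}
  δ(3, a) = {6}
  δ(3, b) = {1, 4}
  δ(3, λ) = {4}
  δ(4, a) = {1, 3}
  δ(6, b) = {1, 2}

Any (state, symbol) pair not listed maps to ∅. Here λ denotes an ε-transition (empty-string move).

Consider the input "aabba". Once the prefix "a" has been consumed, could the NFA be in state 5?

Start in {0}.
Read 'a': {0} → {5}.
State 5 is in {5}.

Yes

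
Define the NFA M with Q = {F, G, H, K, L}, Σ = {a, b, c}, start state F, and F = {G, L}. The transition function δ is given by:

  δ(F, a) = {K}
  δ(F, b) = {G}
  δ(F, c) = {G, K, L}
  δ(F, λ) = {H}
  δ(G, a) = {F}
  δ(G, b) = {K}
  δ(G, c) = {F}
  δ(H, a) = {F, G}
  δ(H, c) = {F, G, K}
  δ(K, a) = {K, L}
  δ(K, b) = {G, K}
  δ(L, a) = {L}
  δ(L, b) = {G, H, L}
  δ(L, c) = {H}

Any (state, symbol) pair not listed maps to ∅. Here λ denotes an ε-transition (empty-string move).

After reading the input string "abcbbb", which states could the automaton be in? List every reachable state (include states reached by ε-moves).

{G, K}

Start: ε-closure({F}) = {F, H}.
Read 'a': F→{K}, H→{F, G}; union {F, G, K}; ε-closure = {F, G, H, K}.
Read 'b': F→{G}, G→{K}, H→∅, K→{G, K}; now {G, K}.
Read 'c': G→{F}, K→∅; union {F}; ε-closure = {F, H}.
Read 'b': F→{G}, H→∅; now {G}.
Read 'b': G→{K}; now {K}.
Read 'b': K→{G, K}; now {G, K}.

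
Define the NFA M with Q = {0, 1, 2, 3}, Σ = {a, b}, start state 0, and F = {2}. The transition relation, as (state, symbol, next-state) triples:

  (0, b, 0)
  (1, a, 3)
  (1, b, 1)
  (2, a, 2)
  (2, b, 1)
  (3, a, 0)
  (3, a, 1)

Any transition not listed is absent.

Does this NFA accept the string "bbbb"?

Start in {0}.
Read 'b': {0} → {0}.
Read 'b': {0} → {0}.
Read 'b': {0} → {0}.
Read 'b': {0} → {0}.
The final set {0} contains no accepting state.

No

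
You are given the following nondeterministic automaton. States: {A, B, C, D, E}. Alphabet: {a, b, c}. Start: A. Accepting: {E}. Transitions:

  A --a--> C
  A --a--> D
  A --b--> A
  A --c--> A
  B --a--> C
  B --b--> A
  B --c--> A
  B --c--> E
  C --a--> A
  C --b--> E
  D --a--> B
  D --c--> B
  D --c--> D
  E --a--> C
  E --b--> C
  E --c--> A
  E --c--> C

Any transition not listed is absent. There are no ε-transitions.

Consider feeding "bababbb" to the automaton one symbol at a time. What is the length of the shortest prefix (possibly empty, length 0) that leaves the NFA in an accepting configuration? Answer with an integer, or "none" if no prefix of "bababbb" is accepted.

3

Start in {A}.
Read 'b': A→{A}; now {A}.
Read 'a': A→{C, D}; now {C, D}.
Read 'b': C→{E}, D→∅; now {E}.
None of the earlier sets intersect F, but {E} does.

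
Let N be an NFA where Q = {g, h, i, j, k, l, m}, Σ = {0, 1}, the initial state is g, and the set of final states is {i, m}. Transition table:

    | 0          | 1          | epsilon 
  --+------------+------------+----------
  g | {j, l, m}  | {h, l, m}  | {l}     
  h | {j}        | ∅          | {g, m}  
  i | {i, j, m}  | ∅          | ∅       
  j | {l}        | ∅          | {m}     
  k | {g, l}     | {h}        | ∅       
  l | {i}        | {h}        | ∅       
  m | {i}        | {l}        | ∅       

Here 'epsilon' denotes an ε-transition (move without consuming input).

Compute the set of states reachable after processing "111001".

{g, h, l, m}

Start: ε-closure({g}) = {g, l}.
Read '1': g→{h, l, m}, l→{h}; union {h, l, m}; ε-closure = {g, h, l, m}.
Read '1': g→{h, l, m}, h→∅, l→{h}, m→{l}; union {h, l, m}; ε-closure = {g, h, l, m}.
Read '1': g→{h, l, m}, h→∅, l→{h}, m→{l}; union {h, l, m}; ε-closure = {g, h, l, m}.
Read '0': g→{j, l, m}, h→{j}, l→{i}, m→{i}; now {i, j, l, m}.
Read '0': i→{i, j, m}, j→{l}, l→{i}, m→{i}; now {i, j, l, m}.
Read '1': i→∅, j→∅, l→{h}, m→{l}; union {h, l}; ε-closure = {g, h, l, m}.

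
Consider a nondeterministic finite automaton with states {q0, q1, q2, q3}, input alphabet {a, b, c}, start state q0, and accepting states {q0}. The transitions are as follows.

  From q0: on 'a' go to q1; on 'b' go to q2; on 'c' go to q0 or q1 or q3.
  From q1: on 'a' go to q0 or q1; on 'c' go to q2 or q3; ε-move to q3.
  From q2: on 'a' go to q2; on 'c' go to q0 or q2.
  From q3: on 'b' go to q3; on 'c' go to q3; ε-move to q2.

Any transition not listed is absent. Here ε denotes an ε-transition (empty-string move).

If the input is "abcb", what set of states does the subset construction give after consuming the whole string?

Start in {q0}.
Read 'a': {q0} → {q1, q2, q3}.
Read 'b': {q1, q2, q3} → {q2, q3}.
Read 'c': {q2, q3} → {q0, q2, q3}.
Read 'b': {q0, q2, q3} → {q2, q3}.

{q2, q3}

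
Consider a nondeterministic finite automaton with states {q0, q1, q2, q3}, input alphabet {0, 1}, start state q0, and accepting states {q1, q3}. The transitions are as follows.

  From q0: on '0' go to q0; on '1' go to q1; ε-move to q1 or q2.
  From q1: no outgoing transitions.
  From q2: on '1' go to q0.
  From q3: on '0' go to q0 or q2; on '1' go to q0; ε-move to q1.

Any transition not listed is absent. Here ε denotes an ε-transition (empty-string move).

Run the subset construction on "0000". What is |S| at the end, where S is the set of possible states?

Start: ε-closure({q0}) = {q0, q1, q2}.
Read '0': {q0, q1, q2} → {q0, q1, q2}.
Read '0': {q0, q1, q2} → {q0, q1, q2}.
Read '0': {q0, q1, q2} → {q0, q1, q2}.
Read '0': {q0, q1, q2} → {q0, q1, q2}.
That set has 3 states.

3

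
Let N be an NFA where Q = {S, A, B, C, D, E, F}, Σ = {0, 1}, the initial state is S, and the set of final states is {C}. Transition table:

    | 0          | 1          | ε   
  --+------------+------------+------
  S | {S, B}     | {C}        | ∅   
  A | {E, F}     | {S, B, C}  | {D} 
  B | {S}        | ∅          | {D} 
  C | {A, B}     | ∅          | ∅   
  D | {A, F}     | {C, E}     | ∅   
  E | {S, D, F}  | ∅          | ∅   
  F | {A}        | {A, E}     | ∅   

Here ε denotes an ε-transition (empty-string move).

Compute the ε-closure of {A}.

{A, D}

Begin with {A}.
ε-move A → D; add D.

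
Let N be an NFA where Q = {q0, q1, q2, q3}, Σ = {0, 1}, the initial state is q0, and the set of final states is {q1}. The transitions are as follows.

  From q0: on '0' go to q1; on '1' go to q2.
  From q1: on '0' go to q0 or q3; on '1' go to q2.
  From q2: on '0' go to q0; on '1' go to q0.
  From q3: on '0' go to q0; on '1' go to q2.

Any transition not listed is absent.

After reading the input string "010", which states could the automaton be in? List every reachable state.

Start in {q0}.
Read '0': {q0} → {q1}.
Read '1': {q1} → {q2}.
Read '0': {q2} → {q0}.

{q0}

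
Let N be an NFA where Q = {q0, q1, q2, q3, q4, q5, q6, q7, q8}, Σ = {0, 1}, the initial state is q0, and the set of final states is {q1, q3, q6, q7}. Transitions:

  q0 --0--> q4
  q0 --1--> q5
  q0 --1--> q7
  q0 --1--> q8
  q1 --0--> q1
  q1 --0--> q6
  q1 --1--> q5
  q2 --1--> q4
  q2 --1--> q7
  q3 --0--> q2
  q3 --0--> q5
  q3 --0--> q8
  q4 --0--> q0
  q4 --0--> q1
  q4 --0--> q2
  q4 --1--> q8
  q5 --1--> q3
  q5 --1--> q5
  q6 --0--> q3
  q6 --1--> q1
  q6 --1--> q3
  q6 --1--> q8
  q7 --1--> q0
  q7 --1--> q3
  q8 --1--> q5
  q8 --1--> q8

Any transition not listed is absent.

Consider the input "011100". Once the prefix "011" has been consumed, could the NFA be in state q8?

Yes

Start in {q0}.
Read '0': {q0} → {q4}.
Read '1': {q4} → {q8}.
Read '1': {q8} → {q5, q8}.
State q8 is in {q5, q8}.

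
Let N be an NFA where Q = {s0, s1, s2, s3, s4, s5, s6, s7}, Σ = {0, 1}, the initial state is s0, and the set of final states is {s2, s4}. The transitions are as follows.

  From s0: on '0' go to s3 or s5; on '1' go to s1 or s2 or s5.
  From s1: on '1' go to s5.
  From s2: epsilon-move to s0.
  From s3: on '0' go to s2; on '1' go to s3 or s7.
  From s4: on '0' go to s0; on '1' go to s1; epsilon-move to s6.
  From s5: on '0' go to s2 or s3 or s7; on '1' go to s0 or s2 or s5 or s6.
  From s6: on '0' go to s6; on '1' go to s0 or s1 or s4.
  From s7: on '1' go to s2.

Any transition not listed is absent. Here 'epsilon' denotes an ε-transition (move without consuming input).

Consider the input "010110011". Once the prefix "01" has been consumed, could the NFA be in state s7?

Yes

Start in {s0}.
Read '0': s0→{s3, s5}; now {s3, s5}.
Read '1': s3→{s3, s7}, s5→{s0, s2, s5, s6}; now {s0, s2, s3, s5, s6, s7}.
State s7 is in {s0, s2, s3, s5, s6, s7}.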